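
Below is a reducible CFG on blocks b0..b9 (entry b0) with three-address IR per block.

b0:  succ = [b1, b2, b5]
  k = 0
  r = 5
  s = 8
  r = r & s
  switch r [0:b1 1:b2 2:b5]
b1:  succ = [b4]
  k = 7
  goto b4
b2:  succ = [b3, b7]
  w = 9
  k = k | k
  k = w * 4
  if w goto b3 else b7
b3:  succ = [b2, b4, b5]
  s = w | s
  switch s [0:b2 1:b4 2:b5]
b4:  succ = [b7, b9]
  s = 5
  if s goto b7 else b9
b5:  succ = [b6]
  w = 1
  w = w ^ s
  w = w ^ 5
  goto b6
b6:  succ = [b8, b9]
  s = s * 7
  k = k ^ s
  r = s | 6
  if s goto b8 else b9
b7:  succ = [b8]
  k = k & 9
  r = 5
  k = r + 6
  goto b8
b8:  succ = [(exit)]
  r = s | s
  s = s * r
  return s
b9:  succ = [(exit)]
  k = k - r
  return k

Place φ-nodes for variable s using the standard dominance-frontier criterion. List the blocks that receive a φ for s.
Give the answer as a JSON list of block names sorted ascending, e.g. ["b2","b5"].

idom tree: b1←b0 b2←b0 b3←b2 b4←b0 b5←b0 b6←b5 b7←b0 b8←b0 b9←b0
Join-block Dom:
  b2: preds {b0,b3}: {b0} ∩ {b0,b2,b3} = {b0}; idom=b0
  b4: preds {b1,b3}: {b0,b1} ∩ {b0,b2,b3} = {b0}; idom=b0
  b5: preds {b0,b3}: {b0} ∩ {b0,b2,b3} = {b0}; idom=b0
  b7: preds {b2,b4}: {b0,b2} ∩ {b0,b4} = {b0}; idom=b0
  b8: preds {b6,b7}: {b0,b5,b6} ∩ {b0,b7} = {b0}; idom=b0
  b9: preds {b4,b6}: {b0,b4} ∩ {b0,b5,b6} = {b0}; idom=b0

DF derivation:
  join b2 pred b0: · stop@b0
  join b2 pred b3: b3→b2 stop@b0
  join b4 pred b1: b1 stop@b0
  join b4 pred b3: b3→b2 stop@b0
  join b5 pred b0: · stop@b0
  join b5 pred b3: b3→b2 stop@b0
  join b7 pred b2: b2 stop@b0
  join b7 pred b4: b4 stop@b0
  join b8 pred b6: b6→b5 stop@b0
  join b8 pred b7: b7 stop@b0
  join b9 pred b4: b4 stop@b0
  join b9 pred b6: b6→b5 stop@b0
  b0: DF=∅
  b1: DF={b4}
  b2: DF={b2,b4,b5,b7}
  b3: DF={b2,b4,b5}
  b4: DF={b7,b9}
  b5: DF={b8,b9}
  b6: DF={b8,b9}
  b7: DF={b8}
  b8: DF=∅
  b9: DF=∅

φ for s: defs {b0,b3,b4,b6,b8}
  DF⁺ = {b2,b4,b5,b7,b8,b9}

Answer: ["b2", "b4", "b5", "b7", "b8", "b9"]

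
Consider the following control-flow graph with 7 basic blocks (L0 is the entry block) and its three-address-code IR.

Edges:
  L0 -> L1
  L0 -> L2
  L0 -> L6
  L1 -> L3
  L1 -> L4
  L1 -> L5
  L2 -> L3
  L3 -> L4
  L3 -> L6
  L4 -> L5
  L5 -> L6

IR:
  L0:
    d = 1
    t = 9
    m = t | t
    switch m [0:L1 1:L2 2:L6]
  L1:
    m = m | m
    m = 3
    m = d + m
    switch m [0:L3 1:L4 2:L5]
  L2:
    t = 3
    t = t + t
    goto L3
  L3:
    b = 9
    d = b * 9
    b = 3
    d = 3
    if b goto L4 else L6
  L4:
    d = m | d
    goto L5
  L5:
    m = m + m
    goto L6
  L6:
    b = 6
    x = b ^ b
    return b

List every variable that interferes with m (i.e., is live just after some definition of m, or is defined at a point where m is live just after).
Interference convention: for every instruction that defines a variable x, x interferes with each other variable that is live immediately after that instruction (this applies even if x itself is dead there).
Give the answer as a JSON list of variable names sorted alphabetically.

Block summaries:
  L0 def {d,m,t} use ∅
  L1 def {m} use {d,m}
  L2 def {t} use ∅
  L3 def {b,d} use ∅
  L4 def {d} use {d,m}
  L5 def {m} use {m}
  L6 def {b,x} use ∅

Liveness:
  L0: in=∅ out={d,m}
  L1: in={d,m} out={d,m}
  L2: in={m} out={m}
  L3: in={m} out={d,m}
  L4: in={d,m} out={m}
  L5: in={m} out=∅
  L6: in=∅ out=∅

Conflict graph:
  b↔{d,m,x}
  d↔{b,m,t}
  m↔{b,d,t}
  t↔{d,m}
  x↔{b}

N(m) = ["b", "d", "t"]

Answer: ["b", "d", "t"]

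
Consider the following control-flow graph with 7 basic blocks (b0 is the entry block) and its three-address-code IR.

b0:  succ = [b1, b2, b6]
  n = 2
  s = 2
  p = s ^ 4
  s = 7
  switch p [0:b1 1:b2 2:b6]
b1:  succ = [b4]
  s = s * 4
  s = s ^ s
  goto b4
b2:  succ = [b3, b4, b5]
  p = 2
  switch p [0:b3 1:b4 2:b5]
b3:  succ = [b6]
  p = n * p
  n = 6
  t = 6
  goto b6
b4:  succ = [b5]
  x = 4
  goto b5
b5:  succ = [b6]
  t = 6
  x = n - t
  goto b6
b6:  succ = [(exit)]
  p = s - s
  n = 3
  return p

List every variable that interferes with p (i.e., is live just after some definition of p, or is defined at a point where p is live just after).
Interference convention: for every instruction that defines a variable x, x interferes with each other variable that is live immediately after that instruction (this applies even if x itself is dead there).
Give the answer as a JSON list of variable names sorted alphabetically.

Answer: ["n", "s"]

Analysis:
Block summaries:
  b0: {n,p,s} / ∅
  b1: {s} / {s}
  b2: {p} / ∅
  b3: {n,p,t} / {n,p}
  b4: {x} / ∅
  b5: {t,x} / {n}
  b6: {n,p} / {s}

Backward fixpoint:
  b0 li=∅ lo={n,s}
  b1 li={n,s} lo={n,s}
  b2 li={n,s} lo={n,p,s}
  b3 li={n,p,s} lo={s}
  b4 li={n,s} lo={n,s}
  b5 li={n,s} lo={s}
  b6 li={s} lo=∅

Interfere edges:
  n↔{p,s,t,x}
  p↔{n,s}
  s↔{n,p,t,x}
  t↔{n,s}
  x↔{n,s}

N(p) = ["n", "s"]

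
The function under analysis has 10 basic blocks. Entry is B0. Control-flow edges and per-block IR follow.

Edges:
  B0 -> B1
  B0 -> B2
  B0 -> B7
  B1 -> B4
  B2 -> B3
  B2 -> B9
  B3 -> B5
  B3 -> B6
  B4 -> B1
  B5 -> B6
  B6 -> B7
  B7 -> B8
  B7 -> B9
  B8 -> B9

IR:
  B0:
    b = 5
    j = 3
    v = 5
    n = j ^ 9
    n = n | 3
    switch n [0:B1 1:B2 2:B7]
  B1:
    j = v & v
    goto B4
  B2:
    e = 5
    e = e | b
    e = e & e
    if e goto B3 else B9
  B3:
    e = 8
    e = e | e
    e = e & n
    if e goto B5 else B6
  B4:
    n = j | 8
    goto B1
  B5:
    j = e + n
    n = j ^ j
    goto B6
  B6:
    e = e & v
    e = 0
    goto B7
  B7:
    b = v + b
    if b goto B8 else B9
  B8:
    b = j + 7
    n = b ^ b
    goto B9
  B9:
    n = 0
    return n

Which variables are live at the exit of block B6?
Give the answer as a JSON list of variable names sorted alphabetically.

Answer: ["b", "j", "v"]

Derivation:
def/use:
  B0 def {b,j,n,v} use ∅
  B1 def {j} use {v}
  B2 def {e} use {b}
  B3 def {e} use {n}
  B4 def {n} use {j}
  B5 def {j,n} use {e,n}
  B6 def {e} use {e,v}
  B7 def {b} use {b,v}
  B8 def {b,n} use {j}
  B9 def {n} use ∅

Liveness:
  B0 li=∅ lo={b,j,n,v}
  B1 li={v} lo={j,v}
  B2 li={b,j,n,v} lo={b,j,n,v}
  B3 li={b,j,n,v} lo={b,e,j,n,v}
  B4 li={j,v} lo={v}
  B5 li={b,e,n,v} lo={b,e,j,v}
  B6 li={b,e,j,v} lo={b,j,v}
  B7 li={b,j,v} lo={j}
  B8 li={j} lo=∅
  B9 li=∅ lo=∅

live-out(B6) = ["b", "j", "v"]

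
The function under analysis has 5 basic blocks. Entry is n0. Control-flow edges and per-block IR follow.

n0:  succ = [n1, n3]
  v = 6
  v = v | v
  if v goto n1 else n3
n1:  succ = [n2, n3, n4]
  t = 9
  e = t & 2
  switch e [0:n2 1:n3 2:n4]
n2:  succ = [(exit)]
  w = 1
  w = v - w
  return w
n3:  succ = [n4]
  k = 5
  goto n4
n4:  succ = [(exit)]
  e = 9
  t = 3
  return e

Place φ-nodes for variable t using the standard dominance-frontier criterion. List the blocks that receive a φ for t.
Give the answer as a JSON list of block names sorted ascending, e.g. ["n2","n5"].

idom tree: n1←n0 n2←n1 n3←n0 n4←n0
Dom at joins:
  n3: preds {n0,n1}: {n0} ∩ {n0,n1} = {n0}; idom=n0
  n4: preds {n1,n3}: {n0,n1} ∩ {n0,n3} = {n0}; idom=n0

DF walk-up:
  n3←n0: walk · to n0
  n3←n1: walk n1 to n0
  n4←n1: walk n1 to n0
  n4←n3: walk n3 to n0
  n0: DF=∅
  n1: DF={n3,n4}
  n2: DF=∅
  n3: DF={n4}
  n4: DF=∅

φ for t: defs {n1,n4}
  DF⁺ = {n3,n4}

Answer: ["n3", "n4"]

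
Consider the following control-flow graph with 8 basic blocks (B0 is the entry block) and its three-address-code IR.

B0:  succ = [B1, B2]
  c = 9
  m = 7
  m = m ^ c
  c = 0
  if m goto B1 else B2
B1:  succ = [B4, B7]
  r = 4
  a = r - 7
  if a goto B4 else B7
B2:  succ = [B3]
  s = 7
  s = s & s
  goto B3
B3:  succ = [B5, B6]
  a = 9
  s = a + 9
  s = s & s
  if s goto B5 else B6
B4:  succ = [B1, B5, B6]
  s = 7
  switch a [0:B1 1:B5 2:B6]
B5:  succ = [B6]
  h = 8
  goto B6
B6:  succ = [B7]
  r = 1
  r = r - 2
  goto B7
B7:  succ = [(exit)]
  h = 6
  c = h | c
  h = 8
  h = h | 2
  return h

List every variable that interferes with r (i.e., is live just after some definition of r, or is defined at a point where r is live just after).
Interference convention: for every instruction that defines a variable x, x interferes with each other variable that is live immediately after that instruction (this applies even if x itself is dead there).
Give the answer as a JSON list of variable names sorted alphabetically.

Answer: ["c"]

Derivation:
def/use:
  B0: {c,m} / ∅
  B1: {a,r} / ∅
  B2: {s} / ∅
  B3: {a,s} / ∅
  B4: {s} / {a}
  B5: {h} / ∅
  B6: {r} / ∅
  B7: {c,h} / {c}

Liveness:
  B0: in=∅ out={c}
  B1: in={c} out={a,c}
  B2: in={c} out={c}
  B3: in={c} out={c}
  B4: in={a,c} out={c}
  B5: in={c} out={c}
  B6: in={c} out={c}
  B7: in={c} out=∅

Interfere edges:
  a↔{c,s}
  c↔{a,h,m,r,s}
  h↔{c}
  m↔{c}
  r↔{c}
  s↔{a,c}

N(r) = ["c"]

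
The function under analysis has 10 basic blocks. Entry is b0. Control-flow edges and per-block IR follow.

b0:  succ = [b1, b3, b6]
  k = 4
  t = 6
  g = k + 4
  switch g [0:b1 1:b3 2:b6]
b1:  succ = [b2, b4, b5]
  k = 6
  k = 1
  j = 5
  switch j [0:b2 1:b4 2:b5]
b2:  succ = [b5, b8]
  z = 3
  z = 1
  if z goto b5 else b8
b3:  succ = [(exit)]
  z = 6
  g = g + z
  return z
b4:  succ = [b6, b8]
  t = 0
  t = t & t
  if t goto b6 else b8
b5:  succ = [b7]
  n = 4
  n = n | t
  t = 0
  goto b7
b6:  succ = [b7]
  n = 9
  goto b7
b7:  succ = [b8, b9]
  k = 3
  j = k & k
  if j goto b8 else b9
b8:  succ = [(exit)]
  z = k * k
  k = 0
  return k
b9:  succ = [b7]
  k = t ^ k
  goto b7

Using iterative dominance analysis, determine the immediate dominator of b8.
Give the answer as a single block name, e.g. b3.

Answer: b0

Working:
idom tree: b1←b0 b2←b1 b3←b0 b4←b1 b5←b1 b6←b0 b7←b0 b8←b0 b9←b7
Join-block Dom:
  b5: preds {b1,b2}: {b0,b1} ∩ {b0,b1,b2} = {b0,b1}; idom=b1
  b6: preds {b0,b4}: {b0} ∩ {b0,b1,b4} = {b0}; idom=b0
  b7: preds {b5,b6,b9}: {b0,b1,b5} ∩ {b0,b6} ∩ {b0,b7,b9} = {b0}; idom=b0
  b8: preds {b2,b4,b7}: {b0,b1,b2} ∩ {b0,b1,b4} ∩ {b0,b7} = {b0}; idom=b0

idom(b8) = b0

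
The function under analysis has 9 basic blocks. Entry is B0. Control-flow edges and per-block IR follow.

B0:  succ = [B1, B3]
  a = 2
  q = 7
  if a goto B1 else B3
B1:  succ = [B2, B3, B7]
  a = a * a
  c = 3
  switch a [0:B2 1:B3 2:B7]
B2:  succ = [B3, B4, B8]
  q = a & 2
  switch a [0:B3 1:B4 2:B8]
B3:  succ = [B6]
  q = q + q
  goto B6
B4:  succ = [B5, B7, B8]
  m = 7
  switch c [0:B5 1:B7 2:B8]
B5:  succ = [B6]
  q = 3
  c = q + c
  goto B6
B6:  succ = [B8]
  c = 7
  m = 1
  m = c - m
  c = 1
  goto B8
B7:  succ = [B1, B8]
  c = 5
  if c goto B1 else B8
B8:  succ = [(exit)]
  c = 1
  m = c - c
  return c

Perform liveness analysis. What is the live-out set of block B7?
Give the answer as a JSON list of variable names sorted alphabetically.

Answer: ["a", "q"]

Derivation:
Per-block:
  B0 def {a,q} use ∅
  B1 def {a,c} use {a}
  B2 def {q} use {a}
  B3 def {q} use {q}
  B4 def {m} use {c}
  B5 def {c,q} use {c}
  B6 def {c,m} use ∅
  B7 def {c} use ∅
  B8 def {c,m} use ∅

Liveness:
  B0: in=∅ out={a,q}
  B1: in={a,q} out={a,c,q}
  B2: in={a,c} out={a,c,q}
  B3: in={q} out=∅
  B4: in={a,c,q} out={a,c,q}
  B5: in={c} out=∅
  B6: in=∅ out=∅
  B7: in={a,q} out={a,q}
  B8: in=∅ out=∅

live-out(B7) = ["a", "q"]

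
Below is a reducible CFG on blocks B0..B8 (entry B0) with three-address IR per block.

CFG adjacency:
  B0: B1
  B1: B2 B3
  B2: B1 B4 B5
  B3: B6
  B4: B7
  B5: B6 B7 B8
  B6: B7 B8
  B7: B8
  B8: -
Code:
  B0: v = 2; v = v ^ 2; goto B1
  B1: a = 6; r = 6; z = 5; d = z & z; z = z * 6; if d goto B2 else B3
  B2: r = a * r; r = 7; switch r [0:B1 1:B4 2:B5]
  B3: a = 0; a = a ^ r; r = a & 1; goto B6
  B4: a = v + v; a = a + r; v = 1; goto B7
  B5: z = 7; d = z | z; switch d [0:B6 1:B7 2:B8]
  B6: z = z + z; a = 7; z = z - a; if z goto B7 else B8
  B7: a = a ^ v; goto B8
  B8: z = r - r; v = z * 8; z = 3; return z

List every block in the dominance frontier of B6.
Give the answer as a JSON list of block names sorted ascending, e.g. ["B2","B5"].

Answer: ["B7", "B8"]

Working:
idom tree: B1←B0 B2←B1 B3←B1 B4←B2 B5←B2 B6←B1 B7←B1 B8←B1
Dom∩ at merges:
  B1: preds {B0,B2}: {B0} ∩ {B0,B1,B2} = {B0}; idom=B0
  B6: preds {B3,B5}: {B0,B1,B3} ∩ {B0,B1,B2,B5} = {B0,B1}; idom=B1
  B7: preds {B4,B5,B6}: {B0,B1,B2,B4} ∩ {B0,B1,B2,B5} ∩ {B0,B1,B6} = {B0,B1}; idom=B1
  B8: preds {B5,B6,B7}: {B0,B1,B2,B5} ∩ {B0,B1,B6} ∩ {B0,B1,B7} = {B0,B1}; idom=B1

DF walk-up:
  B1←B0: walk · to B0
  B1←B2: walk B2→B1 to B0
  B6←B3: walk B3 to B1
  B6←B5: walk B5→B2 to B1
  B7←B4: walk B4→B2 to B1
  B7←B5: walk B5→B2 to B1
  B7←B6: walk B6 to B1
  B8←B5: walk B5→B2 to B1
  B8←B6: walk B6 to B1
  B8←B7: walk B7 to B1
  DF(B0)=∅
  DF(B1)={B1}
  DF(B2)={B1,B6,B7,B8}
  DF(B3)={B6}
  DF(B4)={B7}
  DF(B5)={B6,B7,B8}
  DF(B6)={B7,B8}
  DF(B7)={B8}
  DF(B8)=∅

DF(B6) = ["B7", "B8"]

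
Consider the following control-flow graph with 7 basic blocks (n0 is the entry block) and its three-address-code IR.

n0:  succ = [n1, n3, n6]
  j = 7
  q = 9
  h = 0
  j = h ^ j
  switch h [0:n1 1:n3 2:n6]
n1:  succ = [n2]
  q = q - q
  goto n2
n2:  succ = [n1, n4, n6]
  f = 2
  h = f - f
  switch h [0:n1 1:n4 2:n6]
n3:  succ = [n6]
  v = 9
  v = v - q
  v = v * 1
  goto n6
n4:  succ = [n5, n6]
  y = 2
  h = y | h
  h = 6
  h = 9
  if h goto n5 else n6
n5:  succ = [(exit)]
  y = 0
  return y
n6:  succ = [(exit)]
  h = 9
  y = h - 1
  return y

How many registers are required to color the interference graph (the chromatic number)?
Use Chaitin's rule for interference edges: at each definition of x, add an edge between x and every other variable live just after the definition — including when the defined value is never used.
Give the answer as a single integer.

Per-block:
  n0: {h,j,q} / ∅
  n1: {q} / {q}
  n2: {f,h} / ∅
  n3: {v} / {q}
  n4: {h,y} / {h}
  n5: {y} / ∅
  n6: {h,y} / ∅

Backward fixpoint:
  live n0: ∅→{q}
  live n1: {q}→{q}
  live n2: {q}→{h,q}
  live n3: {q}→∅
  live n4: {h}→∅
  live n5: ∅→∅
  live n6: ∅→∅

Interference:
  f: {q}
  h: {j,q,y}
  j: {h,q}
  q: {f,h,j,v}
  v: {q}
  y: {h}

Colouring:
  {h,j,q} pairwise interfere (3-clique) ⇒ χ ≥ 3
  3-colouring: R0={q,y}  R1={f,h,v}  R2={j}
  χ = 3

Answer: 3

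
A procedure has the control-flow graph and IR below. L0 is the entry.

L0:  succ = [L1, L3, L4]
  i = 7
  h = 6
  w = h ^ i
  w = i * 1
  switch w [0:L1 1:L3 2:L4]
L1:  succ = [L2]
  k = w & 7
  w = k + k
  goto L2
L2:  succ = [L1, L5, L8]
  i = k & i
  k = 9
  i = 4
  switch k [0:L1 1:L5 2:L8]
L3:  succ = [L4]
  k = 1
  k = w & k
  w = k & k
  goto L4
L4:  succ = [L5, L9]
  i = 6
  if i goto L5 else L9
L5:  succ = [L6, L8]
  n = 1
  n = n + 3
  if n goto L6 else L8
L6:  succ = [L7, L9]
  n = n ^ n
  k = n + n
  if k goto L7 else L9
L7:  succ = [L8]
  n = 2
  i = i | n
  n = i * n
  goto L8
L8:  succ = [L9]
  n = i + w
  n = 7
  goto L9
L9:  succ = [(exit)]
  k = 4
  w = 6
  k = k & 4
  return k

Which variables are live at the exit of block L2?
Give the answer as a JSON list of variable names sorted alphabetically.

Per-block:
  L0: {h,i,w} / ∅
  L1: {k,w} / {w}
  L2: {i,k} / {i,k}
  L3: {k,w} / {w}
  L4: {i} / ∅
  L5: {n} / ∅
  L6: {k,n} / {n}
  L7: {i,n} / {i}
  L8: {n} / {i,w}
  L9: {k,w} / ∅

Live sets:
  live L0: ∅→{i,w}
  live L1: {i,w}→{i,k,w}
  live L2: {i,k,w}→{i,w}
  live L3: {w}→{w}
  live L4: {w}→{i,w}
  live L5: {i,w}→{i,n,w}
  live L6: {i,n,w}→{i,w}
  live L7: {i,w}→{i,w}
  live L8: {i,w}→∅
  live L9: ∅→∅

live-out(L2) = ["i", "w"]

Answer: ["i", "w"]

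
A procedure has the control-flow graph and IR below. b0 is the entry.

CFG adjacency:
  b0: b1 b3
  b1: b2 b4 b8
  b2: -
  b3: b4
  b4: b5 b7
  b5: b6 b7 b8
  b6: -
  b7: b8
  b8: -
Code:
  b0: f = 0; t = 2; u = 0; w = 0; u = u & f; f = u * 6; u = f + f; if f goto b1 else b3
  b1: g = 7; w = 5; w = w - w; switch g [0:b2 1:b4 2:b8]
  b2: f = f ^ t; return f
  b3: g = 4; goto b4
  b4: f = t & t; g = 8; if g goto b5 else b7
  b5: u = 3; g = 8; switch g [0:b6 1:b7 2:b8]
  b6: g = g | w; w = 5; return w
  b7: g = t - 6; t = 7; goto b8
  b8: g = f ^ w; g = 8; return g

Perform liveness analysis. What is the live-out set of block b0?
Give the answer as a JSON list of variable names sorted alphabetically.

def/use:
  b0 def {f,t,u,w} use ∅
  b1 def {g,w} use ∅
  b2 def {f} use {f,t}
  b3 def {g} use ∅
  b4 def {f,g} use {t}
  b5 def {g,u} use ∅
  b6 def {g,w} use {g,w}
  b7 def {g,t} use {t}
  b8 def {g} use {f,w}

Backward fixpoint:
  b0 li=∅ lo={f,t,w}
  b1 li={f,t} lo={f,t,w}
  b2 li={f,t} lo=∅
  b3 li={t,w} lo={t,w}
  b4 li={t,w} lo={f,t,w}
  b5 li={f,t,w} lo={f,g,t,w}
  b6 li={g,w} lo=∅
  b7 li={f,t,w} lo={f,w}
  b8 li={f,w} lo=∅

live-out(b0) = ["f", "t", "w"]

Answer: ["f", "t", "w"]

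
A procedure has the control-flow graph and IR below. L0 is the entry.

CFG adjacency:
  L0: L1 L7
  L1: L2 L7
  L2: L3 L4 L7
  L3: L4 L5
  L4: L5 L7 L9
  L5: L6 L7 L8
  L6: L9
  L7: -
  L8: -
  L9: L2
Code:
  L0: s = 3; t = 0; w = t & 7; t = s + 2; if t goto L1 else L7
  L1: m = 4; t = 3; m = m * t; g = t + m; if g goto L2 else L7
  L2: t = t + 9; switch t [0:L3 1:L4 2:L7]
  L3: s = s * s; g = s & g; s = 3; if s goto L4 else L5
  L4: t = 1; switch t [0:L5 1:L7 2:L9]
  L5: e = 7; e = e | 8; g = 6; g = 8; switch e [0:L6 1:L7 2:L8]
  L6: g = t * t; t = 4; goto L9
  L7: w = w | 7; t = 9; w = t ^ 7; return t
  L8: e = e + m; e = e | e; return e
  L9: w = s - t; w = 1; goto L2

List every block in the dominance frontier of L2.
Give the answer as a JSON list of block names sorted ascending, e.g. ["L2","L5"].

Answer: ["L2", "L7"]

Analysis:
idom tree: L1←L0 L2←L1 L3←L2 L4←L2 L5←L2 L6←L5 L7←L0 L8←L5 L9←L2
Join-block Dom:
  L2: preds {L1,L9}: {L0,L1} ∩ {L0,L1,L2,L9} = {L0,L1}; idom=L1
  L4: preds {L2,L3}: {L0,L1,L2} ∩ {L0,L1,L2,L3} = {L0,L1,L2}; idom=L2
  L5: preds {L3,L4}: {L0,L1,L2,L3} ∩ {L0,L1,L2,L4} = {L0,L1,L2}; idom=L2
  L7: preds {L0,L1,L2,L4,L5}: {L0} ∩ {L0,L1} ∩ {L0,L1,L2} ∩ {L0,L1,L2,L4} ∩ {L0,L1,L2,L5} = {L0}; idom=L0
  L9: preds {L4,L6}: {L0,L1,L2,L4} ∩ {L0,L1,L2,L5,L6} = {L0,L1,L2}; idom=L2

DF derivation:
  join L2 pred L1: · stop@L1
  join L2 pred L9: L9→L2 stop@L1
  join L4 pred L2: · stop@L2
  join L4 pred L3: L3 stop@L2
  join L5 pred L3: L3 stop@L2
  join L5 pred L4: L4 stop@L2
  join L7 pred L0: · stop@L0
  join L7 pred L1: L1 stop@L0
  join L7 pred L2: L2→L1 stop@L0
  join L7 pred L4: L4→L2→L1 stop@L0
  join L7 pred L5: L5→L2→L1 stop@L0
  join L9 pred L4: L4 stop@L2
  join L9 pred L6: L6→L5 stop@L2
  L0: DF=∅
  L1: DF={L7}
  L2: DF={L2,L7}
  L3: DF={L4,L5}
  L4: DF={L5,L7,L9}
  L5: DF={L7,L9}
  L6: DF={L9}
  L7: DF=∅
  L8: DF=∅
  L9: DF={L2}

DF(L2) = ["L2", "L7"]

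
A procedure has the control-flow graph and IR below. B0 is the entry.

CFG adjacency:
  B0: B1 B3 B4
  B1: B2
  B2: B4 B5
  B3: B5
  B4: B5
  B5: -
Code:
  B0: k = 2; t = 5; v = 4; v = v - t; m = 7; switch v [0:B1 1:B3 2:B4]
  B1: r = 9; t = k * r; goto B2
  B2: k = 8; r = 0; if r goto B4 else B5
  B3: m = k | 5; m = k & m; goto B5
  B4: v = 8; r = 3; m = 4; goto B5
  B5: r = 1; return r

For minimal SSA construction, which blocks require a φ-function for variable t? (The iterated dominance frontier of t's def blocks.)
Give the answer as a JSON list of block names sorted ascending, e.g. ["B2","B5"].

Answer: ["B4", "B5"]

Derivation:
idom tree: B1←B0 B2←B1 B3←B0 B4←B0 B5←B0
Dom at joins:
  B4: preds {B0,B2}: {B0} ∩ {B0,B1,B2} = {B0}; idom=B0
  B5: preds {B2,B3,B4}: {B0,B1,B2} ∩ {B0,B3} ∩ {B0,B4} = {B0}; idom=B0

DF derivation:
  B4←B0: walk · to B0
  B4←B2: walk B2→B1 to B0
  B5←B2: walk B2→B1 to B0
  B5←B3: walk B3 to B0
  B5←B4: walk B4 to B0
  DF(B0)=∅
  DF(B1)={B4,B5}
  DF(B2)={B4,B5}
  DF(B3)={B5}
  DF(B4)={B5}
  DF(B5)=∅

φ for t: defs {B0,B1}
  DF⁺ = {B4,B5}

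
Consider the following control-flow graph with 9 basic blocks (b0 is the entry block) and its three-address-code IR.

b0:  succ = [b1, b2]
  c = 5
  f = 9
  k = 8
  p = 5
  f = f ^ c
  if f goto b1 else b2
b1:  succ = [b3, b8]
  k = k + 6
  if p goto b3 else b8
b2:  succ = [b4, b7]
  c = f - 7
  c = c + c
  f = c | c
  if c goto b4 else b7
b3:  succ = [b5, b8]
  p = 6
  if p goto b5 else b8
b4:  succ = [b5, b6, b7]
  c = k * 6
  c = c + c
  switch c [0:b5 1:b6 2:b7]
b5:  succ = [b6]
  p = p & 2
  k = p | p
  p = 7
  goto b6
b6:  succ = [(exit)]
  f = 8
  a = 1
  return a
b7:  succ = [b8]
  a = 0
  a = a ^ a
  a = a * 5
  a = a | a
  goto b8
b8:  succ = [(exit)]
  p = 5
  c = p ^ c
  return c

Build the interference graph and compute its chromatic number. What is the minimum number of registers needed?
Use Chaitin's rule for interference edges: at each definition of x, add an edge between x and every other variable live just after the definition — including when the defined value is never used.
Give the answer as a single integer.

Answer: 4

Working:
Block summaries:
  b0 def {c,f,k,p} use ∅
  b1 def {k} use {k,p}
  b2 def {c,f} use {f}
  b3 def {p} use ∅
  b4 def {c} use {k}
  b5 def {k,p} use {p}
  b6 def {a,f} use ∅
  b7 def {a} use ∅
  b8 def {c,p} use {c}

Live sets:
  b0: in=∅ out={c,f,k,p}
  b1: in={c,k,p} out={c}
  b2: in={f,k,p} out={c,k,p}
  b3: in={c} out={c,p}
  b4: in={k,p} out={c,p}
  b5: in={p} out=∅
  b6: in=∅ out=∅
  b7: in={c} out={c}
  b8: in={c} out=∅

Conflict graph:
  a — {c}
  c — {a,f,k,p}
  f — {c,k,p}
  k — {c,f,p}
  p — {c,f,k}

Registers:
  lower bound: {c,f,k,p} mutually conflict ⇒ χ ≥ 4
  assign a→R1 c→R0 f→R1 k→R2 p→R3 — no edge inside a register ⇒ χ ≤ 4
  χ = 4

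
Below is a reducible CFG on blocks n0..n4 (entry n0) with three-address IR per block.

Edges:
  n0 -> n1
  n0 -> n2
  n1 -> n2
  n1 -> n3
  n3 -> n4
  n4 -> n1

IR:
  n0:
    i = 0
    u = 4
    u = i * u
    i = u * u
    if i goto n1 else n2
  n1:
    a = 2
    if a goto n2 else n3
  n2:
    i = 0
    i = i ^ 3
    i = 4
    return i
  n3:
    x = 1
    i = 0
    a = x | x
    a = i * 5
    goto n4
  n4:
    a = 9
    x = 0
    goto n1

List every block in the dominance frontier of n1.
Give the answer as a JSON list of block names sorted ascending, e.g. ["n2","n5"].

Answer: ["n1", "n2"]

Analysis:
idom tree: n1←n0 n2←n0 n3←n1 n4←n3
Join-block Dom:
  n1: preds {n0,n4}: {n0} ∩ {n0,n1,n3,n4} = {n0}; idom=n0
  n2: preds {n0,n1}: {n0} ∩ {n0,n1} = {n0}; idom=n0

DF walk-up:
  n1←n0: walk · to n0
  n1←n4: walk n4→n3→n1 to n0
  n2←n0: walk · to n0
  n2←n1: walk n1 to n0
  DF(n0)=∅
  DF(n1)={n1,n2}
  DF(n2)=∅
  DF(n3)={n1}
  DF(n4)={n1}

DF(n1) = ["n1", "n2"]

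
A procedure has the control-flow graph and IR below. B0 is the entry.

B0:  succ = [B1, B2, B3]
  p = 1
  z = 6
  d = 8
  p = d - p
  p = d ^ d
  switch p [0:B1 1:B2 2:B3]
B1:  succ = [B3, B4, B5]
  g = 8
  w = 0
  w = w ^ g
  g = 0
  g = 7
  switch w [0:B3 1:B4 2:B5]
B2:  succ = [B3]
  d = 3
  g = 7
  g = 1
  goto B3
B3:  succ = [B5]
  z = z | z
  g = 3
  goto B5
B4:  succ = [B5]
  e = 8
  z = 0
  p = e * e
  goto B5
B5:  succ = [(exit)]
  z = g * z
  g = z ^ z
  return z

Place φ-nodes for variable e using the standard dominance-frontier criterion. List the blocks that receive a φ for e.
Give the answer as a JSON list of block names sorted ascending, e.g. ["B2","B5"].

Answer: ["B5"]

Analysis:
idom tree: B1←B0 B2←B0 B3←B0 B4←B1 B5←B0
Dom at joins:
  B3: preds {B0,B1,B2}: {B0} ∩ {B0,B1} ∩ {B0,B2} = {B0}; idom=B0
  B5: preds {B1,B3,B4}: {B0,B1} ∩ {B0,B3} ∩ {B0,B1,B4} = {B0}; idom=B0

DF walk-up:
  B3←B0: walk · to B0
  B3←B1: walk B1 to B0
  B3←B2: walk B2 to B0
  B5←B1: walk B1 to B0
  B5←B3: walk B3 to B0
  B5←B4: walk B4→B1 to B0
  B0 → ∅
  B1 → {B3,B5}
  B2 → {B3}
  B3 → {B5}
  B4 → {B5}
  B5 → ∅

φ for e: defs {B4}
  DF⁺ = {B5}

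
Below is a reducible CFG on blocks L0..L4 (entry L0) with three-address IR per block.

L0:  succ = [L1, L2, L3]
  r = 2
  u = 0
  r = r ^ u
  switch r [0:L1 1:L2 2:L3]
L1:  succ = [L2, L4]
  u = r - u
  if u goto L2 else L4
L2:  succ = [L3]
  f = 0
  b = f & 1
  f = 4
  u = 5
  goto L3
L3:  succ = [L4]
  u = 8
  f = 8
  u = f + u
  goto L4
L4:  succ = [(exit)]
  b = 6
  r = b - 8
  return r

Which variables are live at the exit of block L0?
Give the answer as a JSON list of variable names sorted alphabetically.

Per-block:
  L0: def={r,u} ue=∅
  L1: def={u} ue={r,u}
  L2: def={b,f,u} ue=∅
  L3: def={f,u} ue=∅
  L4: def={b,r} ue=∅

Live sets:
  L0: in=∅ out={r,u}
  L1: in={r,u} out=∅
  L2: in=∅ out=∅
  L3: in=∅ out=∅
  L4: in=∅ out=∅

live-out(L0) = ["r", "u"]

Answer: ["r", "u"]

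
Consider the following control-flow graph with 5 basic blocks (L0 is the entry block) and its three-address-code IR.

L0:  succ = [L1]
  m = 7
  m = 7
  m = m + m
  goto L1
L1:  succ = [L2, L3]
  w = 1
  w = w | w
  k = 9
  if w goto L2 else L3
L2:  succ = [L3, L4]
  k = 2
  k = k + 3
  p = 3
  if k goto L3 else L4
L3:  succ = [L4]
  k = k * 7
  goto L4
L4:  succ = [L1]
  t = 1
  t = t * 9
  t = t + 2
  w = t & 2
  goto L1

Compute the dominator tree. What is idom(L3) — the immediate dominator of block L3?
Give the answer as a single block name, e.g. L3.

idom tree: L1←L0 L2←L1 L3←L1 L4←L1
Dom at joins:
  L1: preds {L0,L4}: {L0} ∩ {L0,L1,L4} = {L0}; idom=L0
  L3: preds {L1,L2}: {L0,L1} ∩ {L0,L1,L2} = {L0,L1}; idom=L1
  L4: preds {L2,L3}: {L0,L1,L2} ∩ {L0,L1,L3} = {L0,L1}; idom=L1

idom(L3) = L1

Answer: L1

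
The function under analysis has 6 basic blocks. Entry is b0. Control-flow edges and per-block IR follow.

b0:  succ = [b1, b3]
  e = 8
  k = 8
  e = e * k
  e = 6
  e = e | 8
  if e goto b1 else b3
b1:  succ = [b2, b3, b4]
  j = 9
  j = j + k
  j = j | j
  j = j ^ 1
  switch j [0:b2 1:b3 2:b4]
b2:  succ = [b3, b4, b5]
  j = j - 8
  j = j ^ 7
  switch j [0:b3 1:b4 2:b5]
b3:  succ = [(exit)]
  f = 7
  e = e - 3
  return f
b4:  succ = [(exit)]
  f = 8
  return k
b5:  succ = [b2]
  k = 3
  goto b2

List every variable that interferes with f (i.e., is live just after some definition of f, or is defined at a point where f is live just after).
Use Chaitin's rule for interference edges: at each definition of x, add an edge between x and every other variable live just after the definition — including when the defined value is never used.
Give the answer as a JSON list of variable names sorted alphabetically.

Answer: ["e", "k"]

Derivation:
Per-block:
  b0: def={e,k} ue=∅
  b1: def={j} ue={k}
  b2: def={j} ue={j}
  b3: def={e,f} ue={e}
  b4: def={f} ue={k}
  b5: def={k} ue=∅

Live sets:
  b0 li=∅ lo={e,k}
  b1 li={e,k} lo={e,j,k}
  b2 li={e,j,k} lo={e,j,k}
  b3 li={e} lo=∅
  b4 li={k} lo=∅
  b5 li={e,j} lo={e,j,k}

Interference:
  e↔{f,j,k}
  f↔{e,k}
  j↔{e,k}
  k↔{e,f,j}

N(f) = ["e", "k"]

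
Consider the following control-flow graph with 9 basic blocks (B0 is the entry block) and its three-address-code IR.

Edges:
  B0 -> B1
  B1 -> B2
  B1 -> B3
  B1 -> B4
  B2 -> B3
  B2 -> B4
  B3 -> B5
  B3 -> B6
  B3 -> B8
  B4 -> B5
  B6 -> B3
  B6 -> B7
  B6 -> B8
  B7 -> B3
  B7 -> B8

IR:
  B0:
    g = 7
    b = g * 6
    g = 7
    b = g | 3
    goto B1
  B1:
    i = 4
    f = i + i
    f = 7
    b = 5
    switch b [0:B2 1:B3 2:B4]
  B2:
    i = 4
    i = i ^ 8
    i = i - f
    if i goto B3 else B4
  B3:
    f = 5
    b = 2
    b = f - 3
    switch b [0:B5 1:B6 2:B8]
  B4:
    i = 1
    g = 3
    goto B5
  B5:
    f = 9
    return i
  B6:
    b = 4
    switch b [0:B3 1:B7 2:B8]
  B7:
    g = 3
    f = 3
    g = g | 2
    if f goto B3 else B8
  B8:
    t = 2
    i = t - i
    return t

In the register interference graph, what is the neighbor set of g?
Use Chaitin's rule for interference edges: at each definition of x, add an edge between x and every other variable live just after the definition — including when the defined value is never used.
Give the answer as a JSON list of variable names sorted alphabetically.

Answer: ["f", "i"]

Derivation:
Block summaries:
  B0: def={b,g} ue=∅
  B1: def={b,f,i} ue=∅
  B2: def={i} ue={f}
  B3: def={b,f} ue=∅
  B4: def={g,i} ue=∅
  B5: def={f} ue={i}
  B6: def={b} ue=∅
  B7: def={f,g} ue=∅
  B8: def={i,t} ue={i}

Backward fixpoint:
  B0: in=∅ out=∅
  B1: in=∅ out={f,i}
  B2: in={f} out={i}
  B3: in={i} out={i}
  B4: in=∅ out={i}
  B5: in={i} out=∅
  B6: in={i} out={i}
  B7: in={i} out={i}
  B8: in={i} out=∅

Interfere edges:
  b: {f,i}
  f: {b,g,i}
  g: {f,i}
  i: {b,f,g,t}
  t: {i}

N(g) = ["f", "i"]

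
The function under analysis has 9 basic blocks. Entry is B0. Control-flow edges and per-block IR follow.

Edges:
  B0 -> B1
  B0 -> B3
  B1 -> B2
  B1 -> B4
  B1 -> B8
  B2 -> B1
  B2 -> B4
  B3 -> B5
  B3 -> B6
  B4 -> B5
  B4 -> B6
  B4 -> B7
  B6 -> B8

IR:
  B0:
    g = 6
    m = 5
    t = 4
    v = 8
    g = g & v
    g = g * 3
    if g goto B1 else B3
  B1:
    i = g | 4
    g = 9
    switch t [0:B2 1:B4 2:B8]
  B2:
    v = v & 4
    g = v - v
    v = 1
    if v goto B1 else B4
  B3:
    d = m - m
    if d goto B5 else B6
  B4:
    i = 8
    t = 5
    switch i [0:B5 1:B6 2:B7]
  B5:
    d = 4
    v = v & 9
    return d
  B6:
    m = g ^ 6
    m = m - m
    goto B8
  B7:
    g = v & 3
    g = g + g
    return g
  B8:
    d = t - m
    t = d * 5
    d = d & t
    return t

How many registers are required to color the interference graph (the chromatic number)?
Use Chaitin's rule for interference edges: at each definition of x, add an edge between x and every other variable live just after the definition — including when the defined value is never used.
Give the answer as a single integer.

Per-block:
  B0: def={g,m,t,v} ue=∅
  B1: def={g,i} ue={g,t}
  B2: def={g,v} ue={v}
  B3: def={d} ue={m}
  B4: def={i,t} ue=∅
  B5: def={d,v} ue={v}
  B6: def={m} ue={g}
  B7: def={g} ue={v}
  B8: def={d,t} ue={m,t}

Backward fixpoint:
  B0 li=∅ lo={g,m,t,v}
  B1 li={g,m,t,v} lo={g,m,t,v}
  B2 li={m,t,v} lo={g,m,t,v}
  B3 li={g,m,t,v} lo={g,t,v}
  B4 li={g,v} lo={g,t,v}
  B5 li={v} lo=∅
  B6 li={g,t} lo={m,t}
  B7 li={v} lo=∅
  B8 li={m,t} lo=∅

Interfere edges:
  d↔{g,t,v}
  g↔{d,i,m,t,v}
  i↔{g,m,t,v}
  m↔{g,i,t,v}
  t↔{d,g,i,m,v}
  v↔{d,g,i,m,t}

Colouring:
  {g,i,m,t,v} pairwise interfere (5-clique) ⇒ χ ≥ 5
  assign d→R3 g→R0 i→R3 m→R4 t→R1 v→R2 — no edge inside a register ⇒ χ ≤ 5
  χ = 5

Answer: 5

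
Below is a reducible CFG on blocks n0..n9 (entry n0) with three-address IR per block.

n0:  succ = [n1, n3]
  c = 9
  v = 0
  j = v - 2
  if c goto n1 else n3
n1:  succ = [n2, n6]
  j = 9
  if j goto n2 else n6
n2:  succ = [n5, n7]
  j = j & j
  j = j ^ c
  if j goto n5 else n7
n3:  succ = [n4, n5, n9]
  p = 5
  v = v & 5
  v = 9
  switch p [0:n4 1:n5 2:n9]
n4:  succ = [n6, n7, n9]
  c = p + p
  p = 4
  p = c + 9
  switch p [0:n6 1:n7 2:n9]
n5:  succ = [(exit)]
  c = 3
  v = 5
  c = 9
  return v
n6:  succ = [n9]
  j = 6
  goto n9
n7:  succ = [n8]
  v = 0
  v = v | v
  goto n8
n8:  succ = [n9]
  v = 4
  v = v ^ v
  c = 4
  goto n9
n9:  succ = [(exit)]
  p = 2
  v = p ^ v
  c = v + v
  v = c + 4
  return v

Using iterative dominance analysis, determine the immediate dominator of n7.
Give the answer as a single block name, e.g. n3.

idom tree: n1←n0 n2←n1 n3←n0 n4←n3 n5←n0 n6←n0 n7←n0 n8←n7 n9←n0
Dom at joins:
  n5: preds {n2,n3}: {n0,n1,n2} ∩ {n0,n3} = {n0}; idom=n0
  n6: preds {n1,n4}: {n0,n1} ∩ {n0,n3,n4} = {n0}; idom=n0
  n7: preds {n2,n4}: {n0,n1,n2} ∩ {n0,n3,n4} = {n0}; idom=n0
  n9: preds {n3,n4,n6,n8}: {n0,n3} ∩ {n0,n3,n4} ∩ {n0,n6} ∩ {n0,n7,n8} = {n0}; idom=n0

idom(n7) = n0

Answer: n0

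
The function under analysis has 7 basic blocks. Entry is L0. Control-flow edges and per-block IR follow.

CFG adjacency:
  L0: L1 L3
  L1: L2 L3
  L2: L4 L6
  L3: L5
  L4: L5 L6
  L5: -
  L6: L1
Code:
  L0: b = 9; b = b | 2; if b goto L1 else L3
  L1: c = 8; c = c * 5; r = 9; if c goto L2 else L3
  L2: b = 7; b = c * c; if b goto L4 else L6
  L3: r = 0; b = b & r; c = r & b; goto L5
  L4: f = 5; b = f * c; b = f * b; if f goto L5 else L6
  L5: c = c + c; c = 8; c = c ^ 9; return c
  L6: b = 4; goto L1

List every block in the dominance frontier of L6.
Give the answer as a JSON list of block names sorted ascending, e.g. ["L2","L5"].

idom tree: L1←L0 L2←L1 L3←L0 L4←L2 L5←L0 L6←L2
Dom∩ at merges:
  L1: preds {L0,L6}: {L0} ∩ {L0,L1,L2,L6} = {L0}; idom=L0
  L3: preds {L0,L1}: {L0} ∩ {L0,L1} = {L0}; idom=L0
  L5: preds {L3,L4}: {L0,L3} ∩ {L0,L1,L2,L4} = {L0}; idom=L0
  L6: preds {L2,L4}: {L0,L1,L2} ∩ {L0,L1,L2,L4} = {L0,L1,L2}; idom=L2

Frontier:
  join L1 pred L0: · stop@L0
  join L1 pred L6: L6→L2→L1 stop@L0
  join L3 pred L0: · stop@L0
  join L3 pred L1: L1 stop@L0
  join L5 pred L3: L3 stop@L0
  join L5 pred L4: L4→L2→L1 stop@L0
  join L6 pred L2: · stop@L2
  join L6 pred L4: L4 stop@L2
  L0: DF=∅
  L1: DF={L1,L3,L5}
  L2: DF={L1,L5}
  L3: DF={L5}
  L4: DF={L5,L6}
  L5: DF=∅
  L6: DF={L1}

DF(L6) = ["L1"]

Answer: ["L1"]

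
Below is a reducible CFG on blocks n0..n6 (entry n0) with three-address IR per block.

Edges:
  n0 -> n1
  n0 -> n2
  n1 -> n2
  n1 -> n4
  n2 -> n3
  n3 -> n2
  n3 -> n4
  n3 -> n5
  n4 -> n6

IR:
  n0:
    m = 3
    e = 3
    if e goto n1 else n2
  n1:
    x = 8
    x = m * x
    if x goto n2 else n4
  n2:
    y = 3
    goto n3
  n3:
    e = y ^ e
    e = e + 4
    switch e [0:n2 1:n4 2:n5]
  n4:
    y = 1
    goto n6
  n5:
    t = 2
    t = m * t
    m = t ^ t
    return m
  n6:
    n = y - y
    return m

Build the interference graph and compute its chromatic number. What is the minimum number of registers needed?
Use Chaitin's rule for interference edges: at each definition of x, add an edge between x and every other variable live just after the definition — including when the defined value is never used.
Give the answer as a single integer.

Answer: 3

Analysis:
Per-block:
  n0: {e,m} / ∅
  n1: {x} / {m}
  n2: {y} / ∅
  n3: {e} / {e,y}
  n4: {y} / ∅
  n5: {m,t} / {m}
  n6: {n} / {m,y}

Live sets:
  n0: in=∅ out={e,m}
  n1: in={e,m} out={e,m}
  n2: in={e,m} out={e,m,y}
  n3: in={e,m,y} out={e,m}
  n4: in={m} out={m,y}
  n5: in={m} out=∅
  n6: in={m,y} out=∅

Interference:
  e: {m,x,y}
  m: {e,n,t,x,y}
  n: {m}
  t: {m}
  x: {e,m}
  y: {e,m}

Colouring:
  lower bound: {e,m,x} mutually conflict ⇒ χ ≥ 3
  3-colouring: r0={m}  r1={e,n,t}  r2={x,y}
  χ = 3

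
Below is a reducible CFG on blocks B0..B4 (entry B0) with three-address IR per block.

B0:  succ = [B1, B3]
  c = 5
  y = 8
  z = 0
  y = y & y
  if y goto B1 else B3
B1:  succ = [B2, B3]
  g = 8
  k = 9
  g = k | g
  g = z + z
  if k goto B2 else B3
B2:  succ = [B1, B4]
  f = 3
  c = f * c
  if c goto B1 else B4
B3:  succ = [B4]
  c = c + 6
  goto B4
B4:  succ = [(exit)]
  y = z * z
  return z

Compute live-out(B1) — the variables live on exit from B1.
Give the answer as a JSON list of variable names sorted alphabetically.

Block summaries:
  B0: def={c,y,z} ue=∅
  B1: def={g,k} ue={z}
  B2: def={c,f} ue={c}
  B3: def={c} ue={c}
  B4: def={y} ue={z}

Backward fixpoint:
  live B0: ∅→{c,z}
  live B1: {c,z}→{c,z}
  live B2: {c,z}→{c,z}
  live B3: {c,z}→{z}
  live B4: {z}→∅

live-out(B1) = ["c", "z"]

Answer: ["c", "z"]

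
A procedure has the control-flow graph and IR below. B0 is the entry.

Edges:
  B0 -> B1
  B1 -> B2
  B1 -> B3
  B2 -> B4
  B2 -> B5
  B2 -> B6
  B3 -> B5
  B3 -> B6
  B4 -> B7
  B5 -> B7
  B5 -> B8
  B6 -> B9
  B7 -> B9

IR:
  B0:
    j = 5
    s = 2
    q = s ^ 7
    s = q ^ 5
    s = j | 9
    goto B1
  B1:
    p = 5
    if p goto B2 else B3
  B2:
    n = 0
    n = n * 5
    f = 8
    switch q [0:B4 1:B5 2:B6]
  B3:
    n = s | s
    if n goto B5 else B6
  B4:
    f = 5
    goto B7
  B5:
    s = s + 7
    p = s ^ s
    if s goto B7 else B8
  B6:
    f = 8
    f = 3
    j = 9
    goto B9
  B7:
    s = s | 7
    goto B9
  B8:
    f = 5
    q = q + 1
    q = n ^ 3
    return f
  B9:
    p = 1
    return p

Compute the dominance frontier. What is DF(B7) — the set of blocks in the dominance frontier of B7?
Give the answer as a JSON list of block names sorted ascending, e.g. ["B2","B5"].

idom tree: B1←B0 B2←B1 B3←B1 B4←B2 B5←B1 B6←B1 B7←B1 B8←B5 B9←B1
Join-block Dom:
  B5: preds {B2,B3}: {B0,B1,B2} ∩ {B0,B1,B3} = {B0,B1}; idom=B1
  B6: preds {B2,B3}: {B0,B1,B2} ∩ {B0,B1,B3} = {B0,B1}; idom=B1
  B7: preds {B4,B5}: {B0,B1,B2,B4} ∩ {B0,B1,B5} = {B0,B1}; idom=B1
  B9: preds {B6,B7}: {B0,B1,B6} ∩ {B0,B1,B7} = {B0,B1}; idom=B1

DF derivation:
  B5←B2: walk B2 to B1
  B5←B3: walk B3 to B1
  B6←B2: walk B2 to B1
  B6←B3: walk B3 to B1
  B7←B4: walk B4→B2 to B1
  B7←B5: walk B5 to B1
  B9←B6: walk B6 to B1
  B9←B7: walk B7 to B1
  B0: DF=∅
  B1: DF=∅
  B2: DF={B5,B6,B7}
  B3: DF={B5,B6}
  B4: DF={B7}
  B5: DF={B7}
  B6: DF={B9}
  B7: DF={B9}
  B8: DF=∅
  B9: DF=∅

DF(B7) = ["B9"]

Answer: ["B9"]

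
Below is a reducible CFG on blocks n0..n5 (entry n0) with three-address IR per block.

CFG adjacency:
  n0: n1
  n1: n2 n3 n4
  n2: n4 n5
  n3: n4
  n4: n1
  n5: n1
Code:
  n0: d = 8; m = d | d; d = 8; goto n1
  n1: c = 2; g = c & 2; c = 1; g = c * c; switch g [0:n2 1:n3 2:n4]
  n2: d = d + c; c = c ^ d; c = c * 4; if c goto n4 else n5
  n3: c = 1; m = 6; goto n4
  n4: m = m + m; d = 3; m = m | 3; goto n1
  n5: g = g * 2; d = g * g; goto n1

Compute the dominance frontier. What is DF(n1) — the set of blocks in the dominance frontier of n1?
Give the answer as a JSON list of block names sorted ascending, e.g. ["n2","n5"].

Answer: ["n1"]

Derivation:
idom tree: n1←n0 n2←n1 n3←n1 n4←n1 n5←n2
Dom∩ at merges:
  n1: preds {n0,n4,n5}: {n0} ∩ {n0,n1,n4} ∩ {n0,n1,n2,n5} = {n0}; idom=n0
  n4: preds {n1,n2,n3}: {n0,n1} ∩ {n0,n1,n2} ∩ {n0,n1,n3} = {n0,n1}; idom=n1

DF derivation:
  join n1 pred n0: · stop@n0
  join n1 pred n4: n4→n1 stop@n0
  join n1 pred n5: n5→n2→n1 stop@n0
  join n4 pred n1: · stop@n1
  join n4 pred n2: n2 stop@n1
  join n4 pred n3: n3 stop@n1
  n0 → ∅
  n1 → {n1}
  n2 → {n1,n4}
  n3 → {n4}
  n4 → {n1}
  n5 → {n1}

DF(n1) = ["n1"]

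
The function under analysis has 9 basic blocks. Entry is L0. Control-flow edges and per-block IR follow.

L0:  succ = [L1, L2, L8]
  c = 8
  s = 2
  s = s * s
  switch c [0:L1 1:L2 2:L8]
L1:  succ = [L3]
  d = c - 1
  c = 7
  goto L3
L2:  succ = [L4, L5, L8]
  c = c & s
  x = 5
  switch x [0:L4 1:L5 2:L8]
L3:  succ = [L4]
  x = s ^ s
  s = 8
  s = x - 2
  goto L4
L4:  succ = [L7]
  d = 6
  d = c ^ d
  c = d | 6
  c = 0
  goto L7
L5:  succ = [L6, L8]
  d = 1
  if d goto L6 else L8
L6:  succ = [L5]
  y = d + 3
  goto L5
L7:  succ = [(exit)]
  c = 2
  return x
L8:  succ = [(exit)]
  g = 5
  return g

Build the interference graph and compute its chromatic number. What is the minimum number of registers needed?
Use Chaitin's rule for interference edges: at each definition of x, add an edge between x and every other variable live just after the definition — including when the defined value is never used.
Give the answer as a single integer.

Per-block:
  L0 def {c,s} use ∅
  L1 def {c,d} use {c}
  L2 def {c,x} use {c,s}
  L3 def {s,x} use {s}
  L4 def {c,d} use {c}
  L5 def {d} use ∅
  L6 def {y} use {d}
  L7 def {c} use {x}
  L8 def {g} use ∅

Liveness:
  L0 li=∅ lo={c,s}
  L1 li={c,s} lo={c,s}
  L2 li={c,s} lo={c,x}
  L3 li={c,s} lo={c,x}
  L4 li={c,x} lo={x}
  L5 li=∅ lo={d}
  L6 li={d} lo=∅
  L7 li={x} lo=∅
  L8 li=∅ lo=∅

Interfere edges:
  c — {d,s,x}
  d — {c,s,x}
  g — ∅
  s — {c,d,x}
  x — {c,d,s}
  y — ∅

Chromatic number:
  lower bound: {c,d,s,x} mutually conflict ⇒ χ ≥ 4
  4-colouring: c0={c,g,y}  c1={d}  c2={s}  c3={x}
  χ = 4

Answer: 4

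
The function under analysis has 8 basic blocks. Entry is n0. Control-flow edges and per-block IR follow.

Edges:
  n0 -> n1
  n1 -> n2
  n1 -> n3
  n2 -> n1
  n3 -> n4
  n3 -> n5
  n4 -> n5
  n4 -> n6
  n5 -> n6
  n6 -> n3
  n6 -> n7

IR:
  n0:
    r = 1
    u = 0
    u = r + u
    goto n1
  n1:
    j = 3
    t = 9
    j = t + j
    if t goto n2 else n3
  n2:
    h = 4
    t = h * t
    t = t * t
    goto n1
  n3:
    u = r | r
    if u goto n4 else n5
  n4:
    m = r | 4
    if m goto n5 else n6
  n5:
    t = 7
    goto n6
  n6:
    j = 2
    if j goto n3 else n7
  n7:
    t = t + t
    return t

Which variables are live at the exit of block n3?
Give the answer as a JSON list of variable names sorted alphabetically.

Answer: ["r", "t"]

Analysis:
def/use:
  n0: {r,u} / ∅
  n1: {j,t} / ∅
  n2: {h,t} / {t}
  n3: {u} / {r}
  n4: {m} / {r}
  n5: {t} / ∅
  n6: {j} / ∅
  n7: {t} / {t}

Liveness:
  n0 li=∅ lo={r}
  n1 li={r} lo={r,t}
  n2 li={r,t} lo={r}
  n3 li={r,t} lo={r,t}
  n4 li={r,t} lo={r,t}
  n5 li={r} lo={r,t}
  n6 li={r,t} lo={r,t}
  n7 li={t} lo=∅

live-out(n3) = ["r", "t"]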